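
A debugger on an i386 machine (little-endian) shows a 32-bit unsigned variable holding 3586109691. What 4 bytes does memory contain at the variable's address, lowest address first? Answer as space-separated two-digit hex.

FB B0 BF D5

3586109691 in hexadecimal, padded to 32 bits, is 0xD5BFB0FB.
Split into bytes (most-significant first): D5 BF B0 FB.
Little-endian stores the least-significant byte at the lowest address.
So at ascending addresses the bytes are FB B0 BF D5.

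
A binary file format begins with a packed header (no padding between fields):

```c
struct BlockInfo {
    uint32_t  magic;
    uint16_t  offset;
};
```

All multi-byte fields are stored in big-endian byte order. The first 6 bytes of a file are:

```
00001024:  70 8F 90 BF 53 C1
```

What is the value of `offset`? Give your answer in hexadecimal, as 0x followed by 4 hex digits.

0x53C1

`offset` follows `magic` (4 bytes), so it starts at byte offset 4 and occupies 2 bytes.
Bytes at offsets 4..5: 53 C1.
Big-endian: lowest address holds the most-significant byte.
The bytes are already most-significant first: 0x53C1.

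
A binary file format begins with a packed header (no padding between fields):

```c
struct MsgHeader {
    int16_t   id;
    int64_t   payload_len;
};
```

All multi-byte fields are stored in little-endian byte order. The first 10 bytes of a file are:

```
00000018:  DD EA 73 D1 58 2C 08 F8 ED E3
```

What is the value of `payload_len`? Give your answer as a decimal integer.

`payload_len` follows `id` (2 bytes), so it starts at byte offset 2 and occupies 8 bytes.
Bytes at offsets 2..9: 73 D1 58 2C 08 F8 ED E3.
Little-endian: lowest address holds the least-significant byte.
Reassemble most-significant byte first: E3 ED F8 08 2C 58 D1 73 → 0xE3EDF8082C58D173.
Top bit is set, so as a signed 64-bit value this is 0xE3EDF8082C58D173 − 2^64 = -2022687943632039565.

-2022687943632039565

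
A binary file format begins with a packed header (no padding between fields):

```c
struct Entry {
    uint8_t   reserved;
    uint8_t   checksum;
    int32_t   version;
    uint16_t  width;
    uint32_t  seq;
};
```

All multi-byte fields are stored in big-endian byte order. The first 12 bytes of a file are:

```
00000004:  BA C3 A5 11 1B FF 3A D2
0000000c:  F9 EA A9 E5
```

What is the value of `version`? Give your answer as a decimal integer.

`version` follows `reserved` (1 B), `checksum` (1 B), so it starts at offset 1 + 1 = 2 and occupies 4 bytes.
Bytes at offsets 2..5: A5 11 1B FF.
Big-endian stores the most-significant byte at the lowest address.
The bytes are already most-significant first: 0xA5111BFF.
Top bit is set, so as a signed 32-bit value this is 0xA5111BFF − 2^32 = -1525605377.

-1525605377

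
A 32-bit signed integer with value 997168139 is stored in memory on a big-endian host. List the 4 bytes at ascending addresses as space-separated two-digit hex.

3B 6F 94 0B

997168139 in hexadecimal, padded to 32 bits, is 0x3B6F940B.
Split into bytes (most-significant first): 3B 6F 94 0B.
Big-endian: lowest address holds the most-significant byte.
So the memory order matches the most-significant-first order: 3B 6F 94 0B.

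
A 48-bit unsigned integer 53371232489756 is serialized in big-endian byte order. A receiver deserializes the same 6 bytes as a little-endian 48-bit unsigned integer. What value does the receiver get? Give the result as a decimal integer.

31410613488176

53371232489756 in 48-bit hexadecimal is 0x308A755A911C.
Stored big-endian, the bytes at ascending addresses are 30 8A 75 5A 91 1C.
Read back as little-endian, the first byte is least significant, giving 0x1C915A758A30.
0x1C915A758A30 = 31410613488176.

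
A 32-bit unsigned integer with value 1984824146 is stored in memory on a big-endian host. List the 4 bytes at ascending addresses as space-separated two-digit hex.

1984824146 in hexadecimal, padded to 32 bits, is 0x764E0352.
Split into bytes (most-significant first): 76 4E 03 52.
Big-endian stores the most-significant byte at the lowest address.
So the memory order matches the most-significant-first order: 76 4E 03 52.

76 4E 03 52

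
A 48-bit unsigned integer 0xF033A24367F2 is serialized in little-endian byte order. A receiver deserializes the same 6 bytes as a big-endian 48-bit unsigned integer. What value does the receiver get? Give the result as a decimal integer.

Stored little-endian, the bytes at ascending addresses are F2 67 43 A2 33 F0.
Read back as big-endian, the last byte is least significant, giving 0xF26743A233F0.
0xF26743A233F0 = 266525330256880.

266525330256880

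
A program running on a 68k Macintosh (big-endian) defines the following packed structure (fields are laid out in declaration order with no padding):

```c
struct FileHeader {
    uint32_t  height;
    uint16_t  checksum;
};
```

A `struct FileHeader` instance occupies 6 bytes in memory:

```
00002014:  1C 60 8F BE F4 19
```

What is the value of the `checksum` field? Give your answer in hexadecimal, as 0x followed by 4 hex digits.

0xF419

`checksum` follows `height` (4 bytes), so it starts at byte offset 4 and occupies 2 bytes.
Bytes at offsets 4..5: F4 19.
Big-endian: lowest address holds the most-significant byte.
The bytes are already most-significant first: 0xF419.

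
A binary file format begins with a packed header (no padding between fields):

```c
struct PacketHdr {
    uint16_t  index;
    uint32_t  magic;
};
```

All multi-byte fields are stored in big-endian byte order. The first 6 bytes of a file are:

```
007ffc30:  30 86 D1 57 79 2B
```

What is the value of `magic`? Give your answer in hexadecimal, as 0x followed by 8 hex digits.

0xD157792B

`magic` follows `index` (2 bytes), so it starts at byte offset 2 and occupies 4 bytes.
Bytes at offsets 2..5: D1 57 79 2B.
Big-endian stores the most-significant byte at the lowest address.
The bytes are already most-significant first: 0xD157792B.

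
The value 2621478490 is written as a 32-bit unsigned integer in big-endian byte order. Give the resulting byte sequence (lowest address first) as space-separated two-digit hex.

9C 40 96 5A

2621478490 in hexadecimal, padded to 32 bits, is 0x9C40965A.
Split into bytes (most-significant first): 9C 40 96 5A.
Big-endian: lowest address holds the most-significant byte.
So the memory order matches the most-significant-first order: 9C 40 96 5A.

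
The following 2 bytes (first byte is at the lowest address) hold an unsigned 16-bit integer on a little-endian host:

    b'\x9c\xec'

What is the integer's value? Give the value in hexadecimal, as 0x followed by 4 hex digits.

Little-endian: lowest address holds the least-significant byte.
Reassemble most-significant byte first: EC 9C → 0xEC9C.

0xEC9C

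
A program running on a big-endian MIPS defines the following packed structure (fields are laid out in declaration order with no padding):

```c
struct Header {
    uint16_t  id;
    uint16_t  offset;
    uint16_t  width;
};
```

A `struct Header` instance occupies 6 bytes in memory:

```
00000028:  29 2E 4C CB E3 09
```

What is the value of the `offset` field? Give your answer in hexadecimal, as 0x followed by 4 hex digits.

0x4CCB

`offset` follows `id` (2 bytes), so it starts at byte offset 2 and occupies 2 bytes.
Bytes at offsets 2..3: 4C CB.
Big-endian: lowest address holds the most-significant byte.
The bytes are already most-significant first: 0x4CCB.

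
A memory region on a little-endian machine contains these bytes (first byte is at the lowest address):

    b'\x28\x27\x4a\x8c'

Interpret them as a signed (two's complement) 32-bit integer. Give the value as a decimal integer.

In little-endian order the low byte comes first in memory.
Reassemble most-significant byte first: 8C 4A 27 28 → 0x8C4A2728.
Top bit is set, so as a signed 32-bit value this is 0x8C4A2728 − 2^32 = -1941297368.

-1941297368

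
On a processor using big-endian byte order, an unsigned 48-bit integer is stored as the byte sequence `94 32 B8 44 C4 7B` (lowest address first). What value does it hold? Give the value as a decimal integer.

Big-endian: lowest address holds the most-significant byte.
The bytes are already most-significant first: 0x9432B844C47B.
0x9432B844C47B = 162945560790139.

162945560790139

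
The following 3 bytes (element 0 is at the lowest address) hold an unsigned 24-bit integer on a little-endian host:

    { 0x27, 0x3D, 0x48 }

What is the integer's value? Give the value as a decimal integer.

4734247

Little-endian stores the least-significant byte at the lowest address.
Reassemble most-significant byte first: 48 3D 27 → 0x483D27.
0x483D27 = 4734247.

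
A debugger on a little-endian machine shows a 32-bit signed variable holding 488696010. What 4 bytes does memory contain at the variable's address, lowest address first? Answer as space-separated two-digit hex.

488696010 in hexadecimal, padded to 32 bits, is 0x1D20E8CA.
Split into bytes (most-significant first): 1D 20 E8 CA.
Little-endian stores the least-significant byte at the lowest address.
So at ascending addresses the bytes are CA E8 20 1D.

CA E8 20 1D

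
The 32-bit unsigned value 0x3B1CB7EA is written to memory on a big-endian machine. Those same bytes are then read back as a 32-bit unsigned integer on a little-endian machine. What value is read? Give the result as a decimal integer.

Stored big-endian, the bytes at ascending addresses are 3B 1C B7 EA.
Read back as little-endian, the first byte is least significant, giving 0xEAB71C3B.
0xEAB71C3B = 3937868859.

3937868859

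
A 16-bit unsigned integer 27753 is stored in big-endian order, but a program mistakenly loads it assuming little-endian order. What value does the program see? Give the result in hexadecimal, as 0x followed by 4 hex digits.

0x696C

27753 in 16-bit hexadecimal is 0x6C69.
Stored big-endian, the bytes at ascending addresses are 6C 69.
Read back as little-endian, the first byte is least significant, giving 0x696C.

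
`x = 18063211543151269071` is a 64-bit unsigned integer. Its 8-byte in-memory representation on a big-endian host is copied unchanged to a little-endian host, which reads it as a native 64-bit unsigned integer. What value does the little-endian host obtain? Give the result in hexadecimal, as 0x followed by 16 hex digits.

0xCF54440C326BADFA

18063211543151269071 in 64-bit hexadecimal is 0xFAAD6B320C4454CF.
Stored big-endian, the bytes at ascending addresses are FA AD 6B 32 0C 44 54 CF.
Read back as little-endian, the first byte is least significant, giving 0xCF54440C326BADFA.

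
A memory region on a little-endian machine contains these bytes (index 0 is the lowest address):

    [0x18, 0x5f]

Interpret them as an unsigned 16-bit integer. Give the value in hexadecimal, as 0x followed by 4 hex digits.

0x5F18

Little-endian: lowest address holds the least-significant byte.
Reassemble most-significant byte first: 5F 18 → 0x5F18.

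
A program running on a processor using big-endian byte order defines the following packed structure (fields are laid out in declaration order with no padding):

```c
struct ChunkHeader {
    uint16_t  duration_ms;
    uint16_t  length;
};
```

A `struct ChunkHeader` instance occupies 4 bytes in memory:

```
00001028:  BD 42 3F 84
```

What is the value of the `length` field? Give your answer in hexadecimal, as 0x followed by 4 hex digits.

0x3F84

`length` follows `duration_ms` (2 bytes), so it starts at byte offset 2 and occupies 2 bytes.
Bytes at offsets 2..3: 3F 84.
In big-endian order the high byte comes first in memory.
The bytes are already most-significant first: 0x3F84.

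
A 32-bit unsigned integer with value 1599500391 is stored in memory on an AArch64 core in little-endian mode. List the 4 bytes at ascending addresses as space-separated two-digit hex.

67 70 56 5F

1599500391 in hexadecimal, padded to 32 bits, is 0x5F567067.
Split into bytes (most-significant first): 5F 56 70 67.
Little-endian: lowest address holds the least-significant byte.
So at ascending addresses the bytes are 67 70 56 5F.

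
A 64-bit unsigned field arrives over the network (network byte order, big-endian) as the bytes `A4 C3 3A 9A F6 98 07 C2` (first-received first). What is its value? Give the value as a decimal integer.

Big-endian: lowest address holds the most-significant byte.
The bytes are already most-significant first: 0xA4C33A9AF69807C2.
0xA4C33A9AF69807C2 = 11872397479915292610.

11872397479915292610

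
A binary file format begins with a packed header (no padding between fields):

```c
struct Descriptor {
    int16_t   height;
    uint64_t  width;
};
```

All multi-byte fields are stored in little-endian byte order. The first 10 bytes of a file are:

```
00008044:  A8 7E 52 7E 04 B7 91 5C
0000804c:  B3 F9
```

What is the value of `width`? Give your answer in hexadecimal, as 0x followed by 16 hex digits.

0xF9B35C91B7047E52

`width` follows `height` (2 bytes), so it starts at byte offset 2 and occupies 8 bytes.
Bytes at offsets 2..9: 52 7E 04 B7 91 5C B3 F9.
Little-endian stores the least-significant byte at the lowest address.
Reassemble most-significant byte first: F9 B3 5C 91 B7 04 7E 52 → 0xF9B35C91B7047E52.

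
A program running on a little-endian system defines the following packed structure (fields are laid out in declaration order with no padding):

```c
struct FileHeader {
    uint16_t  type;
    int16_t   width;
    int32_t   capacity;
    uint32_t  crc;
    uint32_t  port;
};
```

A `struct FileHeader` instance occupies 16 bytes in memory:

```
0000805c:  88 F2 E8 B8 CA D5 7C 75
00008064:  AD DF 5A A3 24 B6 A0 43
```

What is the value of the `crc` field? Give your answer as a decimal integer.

`crc` follows `type` (2 B), `width` (2 B), `capacity` (4 B), so it starts at offset 2 + 2 + 4 = 8 and occupies 4 bytes.
Bytes at offsets 8..11: AD DF 5A A3.
Little-endian stores the least-significant byte at the lowest address.
Reassemble most-significant byte first: A3 5A DF AD → 0xA35ADFAD.
0xA35ADFAD = 2740641709.

2740641709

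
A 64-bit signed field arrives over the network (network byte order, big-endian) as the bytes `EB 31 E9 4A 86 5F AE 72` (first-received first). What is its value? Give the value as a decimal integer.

-1499160694646395278

In big-endian order the high byte comes first in memory.
The bytes are already most-significant first: 0xEB31E94A865FAE72.
Top bit is set, so as a signed 64-bit value this is 0xEB31E94A865FAE72 − 2^64 = -1499160694646395278.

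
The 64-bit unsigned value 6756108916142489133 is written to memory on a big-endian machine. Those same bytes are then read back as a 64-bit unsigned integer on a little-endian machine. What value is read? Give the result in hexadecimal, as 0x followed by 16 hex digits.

0x2DBE858A4385C25D

6756108916142489133 in 64-bit hexadecimal is 0x5DC285438A85BE2D.
Stored big-endian, the bytes at ascending addresses are 5D C2 85 43 8A 85 BE 2D.
Read back as little-endian, the first byte is least significant, giving 0x2DBE858A4385C25D.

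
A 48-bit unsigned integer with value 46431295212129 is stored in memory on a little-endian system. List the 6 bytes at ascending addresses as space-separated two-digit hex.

46431295212129 in hexadecimal, padded to 48 bits, is 0x2A3AA0DB8A61.
Split into bytes (most-significant first): 2A 3A A0 DB 8A 61.
Little-endian: lowest address holds the least-significant byte.
So at ascending addresses the bytes are 61 8A DB A0 3A 2A.

61 8A DB A0 3A 2A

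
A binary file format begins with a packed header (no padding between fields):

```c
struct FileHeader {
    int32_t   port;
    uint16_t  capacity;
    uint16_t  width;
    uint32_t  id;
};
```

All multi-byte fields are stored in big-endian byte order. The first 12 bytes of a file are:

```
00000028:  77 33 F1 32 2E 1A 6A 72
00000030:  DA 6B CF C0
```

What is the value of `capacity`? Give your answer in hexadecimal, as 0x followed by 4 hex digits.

`capacity` follows `port` (4 bytes), so it starts at byte offset 4 and occupies 2 bytes.
Bytes at offsets 4..5: 2E 1A.
Big-endian: lowest address holds the most-significant byte.
The bytes are already most-significant first: 0x2E1A.

0x2E1A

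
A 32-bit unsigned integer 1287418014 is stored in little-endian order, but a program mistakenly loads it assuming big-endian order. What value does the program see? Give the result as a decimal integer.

2658188364

1287418014 in 32-bit hexadecimal is 0x4CBC709E.
Stored little-endian, the bytes at ascending addresses are 9E 70 BC 4C.
Read back as big-endian, the last byte is least significant, giving 0x9E70BC4C.
0x9E70BC4C = 2658188364.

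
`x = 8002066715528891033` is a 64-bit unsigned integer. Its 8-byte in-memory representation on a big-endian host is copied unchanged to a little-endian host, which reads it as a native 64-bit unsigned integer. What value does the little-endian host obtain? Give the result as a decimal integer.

8002066715528891033 in 64-bit hexadecimal is 0x6F0D0D47F0138A99.
Stored big-endian, the bytes at ascending addresses are 6F 0D 0D 47 F0 13 8A 99.
Read back as little-endian, the first byte is least significant, giving 0x998A13F0470D0D6F.
0x998A13F0470D0D6F = 11063677357294161263.

11063677357294161263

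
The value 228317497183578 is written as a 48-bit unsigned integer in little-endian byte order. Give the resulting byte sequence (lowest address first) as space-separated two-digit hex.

5A CD 50 4F A7 CF

228317497183578 in hexadecimal, padded to 48 bits, is 0xCFA74F50CD5A.
Split into bytes (most-significant first): CF A7 4F 50 CD 5A.
In little-endian order the low byte comes first in memory.
So at ascending addresses the bytes are 5A CD 50 4F A7 CF.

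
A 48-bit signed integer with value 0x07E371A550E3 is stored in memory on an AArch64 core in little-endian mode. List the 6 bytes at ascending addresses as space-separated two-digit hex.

Split into bytes (most-significant first): 07 E3 71 A5 50 E3.
Little-endian stores the least-significant byte at the lowest address.
So at ascending addresses the bytes are E3 50 A5 71 E3 07.

E3 50 A5 71 E3 07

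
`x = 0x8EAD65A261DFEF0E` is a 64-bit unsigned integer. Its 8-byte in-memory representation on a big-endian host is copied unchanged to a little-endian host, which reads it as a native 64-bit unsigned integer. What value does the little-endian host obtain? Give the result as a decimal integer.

1076324446394232206

Stored big-endian, the bytes at ascending addresses are 8E AD 65 A2 61 DF EF 0E.
Read back as little-endian, the first byte is least significant, giving 0x0EEFDF61A265AD8E.
0x0EEFDF61A265AD8E = 1076324446394232206.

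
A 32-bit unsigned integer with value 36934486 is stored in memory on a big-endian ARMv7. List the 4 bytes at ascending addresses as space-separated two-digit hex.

36934486 in hexadecimal, padded to 32 bits, is 0x02339356.
Split into bytes (most-significant first): 02 33 93 56.
Big-endian: lowest address holds the most-significant byte.
So the memory order matches the most-significant-first order: 02 33 93 56.

02 33 93 56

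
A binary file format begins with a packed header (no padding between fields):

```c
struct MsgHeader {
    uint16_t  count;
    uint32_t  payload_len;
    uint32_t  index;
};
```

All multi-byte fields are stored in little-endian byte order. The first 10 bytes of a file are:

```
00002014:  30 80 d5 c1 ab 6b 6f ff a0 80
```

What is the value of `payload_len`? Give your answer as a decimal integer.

1806418389

`payload_len` follows `count` (2 bytes), so it starts at byte offset 2 and occupies 4 bytes.
Bytes at offsets 2..5: D5 C1 AB 6B.
Little-endian stores the least-significant byte at the lowest address.
Reassemble most-significant byte first: 6B AB C1 D5 → 0x6BABC1D5.
0x6BABC1D5 = 1806418389.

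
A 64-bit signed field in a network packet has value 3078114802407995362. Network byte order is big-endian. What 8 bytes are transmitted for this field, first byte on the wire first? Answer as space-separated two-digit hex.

3078114802407995362 in hexadecimal, padded to 64 bits, is 0x2AB7A91AAF6677E2.
Split into bytes (most-significant first): 2A B7 A9 1A AF 66 77 E2.
Big-endian: lowest address holds the most-significant byte.
So the memory order matches the most-significant-first order: 2A B7 A9 1A AF 66 77 E2.

2A B7 A9 1A AF 66 77 E2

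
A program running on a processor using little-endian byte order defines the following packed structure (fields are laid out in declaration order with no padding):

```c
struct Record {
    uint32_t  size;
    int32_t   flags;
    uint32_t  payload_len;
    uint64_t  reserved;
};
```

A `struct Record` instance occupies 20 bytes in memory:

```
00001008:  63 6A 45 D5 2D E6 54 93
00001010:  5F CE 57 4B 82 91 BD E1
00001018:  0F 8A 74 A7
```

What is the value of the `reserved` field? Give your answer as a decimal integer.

12066421102448841090

`reserved` follows `size` (4 B), `flags` (4 B), `payload_len` (4 B), so it starts at offset 4 + 4 + 4 = 12 and occupies 8 bytes.
Bytes at offsets 12..19: 82 91 BD E1 0F 8A 74 A7.
In little-endian order the low byte comes first in memory.
Reassemble most-significant byte first: A7 74 8A 0F E1 BD 91 82 → 0xA7748A0FE1BD9182.
0xA7748A0FE1BD9182 = 12066421102448841090.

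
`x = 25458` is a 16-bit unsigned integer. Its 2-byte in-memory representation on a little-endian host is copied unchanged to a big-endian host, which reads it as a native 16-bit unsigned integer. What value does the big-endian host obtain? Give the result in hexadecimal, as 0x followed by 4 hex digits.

0x7263

25458 in 16-bit hexadecimal is 0x6372.
Stored little-endian, the bytes at ascending addresses are 72 63.
Read back as big-endian, the last byte is least significant, giving 0x7263.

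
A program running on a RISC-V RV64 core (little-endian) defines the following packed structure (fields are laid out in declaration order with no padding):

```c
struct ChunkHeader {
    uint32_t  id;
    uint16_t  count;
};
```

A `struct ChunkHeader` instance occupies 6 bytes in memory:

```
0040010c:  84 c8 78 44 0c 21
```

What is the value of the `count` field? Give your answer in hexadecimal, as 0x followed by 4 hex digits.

0x210C

`count` follows `id` (4 bytes), so it starts at byte offset 4 and occupies 2 bytes.
Bytes at offsets 4..5: 0C 21.
Little-endian stores the least-significant byte at the lowest address.
Reassemble most-significant byte first: 21 0C → 0x210C.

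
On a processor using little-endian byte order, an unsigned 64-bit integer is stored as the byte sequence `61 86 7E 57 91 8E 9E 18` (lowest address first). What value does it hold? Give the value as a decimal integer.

In little-endian order the low byte comes first in memory.
Reassemble most-significant byte first: 18 9E 8E 91 57 7E 86 61 → 0x189E8E91577E8661.
0x189E8E91577E8661 = 1774012058119865953.

1774012058119865953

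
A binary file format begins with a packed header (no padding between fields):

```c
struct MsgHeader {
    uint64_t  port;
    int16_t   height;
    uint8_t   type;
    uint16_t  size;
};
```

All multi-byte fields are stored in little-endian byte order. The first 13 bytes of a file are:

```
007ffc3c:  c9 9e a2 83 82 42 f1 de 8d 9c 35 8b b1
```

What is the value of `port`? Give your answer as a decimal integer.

`port` is the first field, at byte offset 0, occupying 8 bytes.
Bytes at offsets 0..7: C9 9E A2 83 82 42 F1 DE.
Little-endian: lowest address holds the least-significant byte.
Reassemble most-significant byte first: DE F1 42 82 83 A2 9E C9 → 0xDEF1428283A29EC9.
0xDEF1428283A29EC9 = 16064694474128924361.

16064694474128924361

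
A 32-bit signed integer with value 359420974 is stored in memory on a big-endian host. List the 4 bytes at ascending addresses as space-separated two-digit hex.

15 6C 54 2E

359420974 in hexadecimal, padded to 32 bits, is 0x156C542E.
Split into bytes (most-significant first): 15 6C 54 2E.
Big-endian: lowest address holds the most-significant byte.
So the memory order matches the most-significant-first order: 15 6C 54 2E.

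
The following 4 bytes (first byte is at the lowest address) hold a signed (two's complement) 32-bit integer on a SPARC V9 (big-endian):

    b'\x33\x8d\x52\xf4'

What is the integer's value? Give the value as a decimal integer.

864899828

Big-endian: lowest address holds the most-significant byte.
The bytes are already most-significant first: 0x338D52F4.
0x338D52F4 = 864899828.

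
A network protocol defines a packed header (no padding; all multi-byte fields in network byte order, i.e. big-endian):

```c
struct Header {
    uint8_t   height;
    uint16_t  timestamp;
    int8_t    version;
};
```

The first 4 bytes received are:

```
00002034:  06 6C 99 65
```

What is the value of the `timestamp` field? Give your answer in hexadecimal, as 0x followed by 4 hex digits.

0x6C99

`timestamp` follows `height` (1 byte), so it starts at byte offset 1 and occupies 2 bytes.
Bytes at offsets 1..2: 6C 99.
In big-endian order the high byte comes first in memory.
The bytes are already most-significant first: 0x6C99.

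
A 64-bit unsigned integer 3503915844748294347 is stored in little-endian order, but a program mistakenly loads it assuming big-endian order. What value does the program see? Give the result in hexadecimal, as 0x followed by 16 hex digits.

3503915844748294347 in 64-bit hexadecimal is 0x30A068E57115B8CB.
Stored little-endian, the bytes at ascending addresses are CB B8 15 71 E5 68 A0 30.
Read back as big-endian, the last byte is least significant, giving 0xCBB81571E568A030.

0xCBB81571E568A030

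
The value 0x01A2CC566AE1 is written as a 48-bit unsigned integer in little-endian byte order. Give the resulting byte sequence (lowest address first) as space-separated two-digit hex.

E1 6A 56 CC A2 01

Split into bytes (most-significant first): 01 A2 CC 56 6A E1.
Little-endian stores the least-significant byte at the lowest address.
So at ascending addresses the bytes are E1 6A 56 CC A2 01.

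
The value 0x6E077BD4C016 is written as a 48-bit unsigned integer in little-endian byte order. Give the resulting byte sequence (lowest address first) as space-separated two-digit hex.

16 C0 D4 7B 07 6E

Split into bytes (most-significant first): 6E 07 7B D4 C0 16.
In little-endian order the low byte comes first in memory.
So at ascending addresses the bytes are 16 C0 D4 7B 07 6E.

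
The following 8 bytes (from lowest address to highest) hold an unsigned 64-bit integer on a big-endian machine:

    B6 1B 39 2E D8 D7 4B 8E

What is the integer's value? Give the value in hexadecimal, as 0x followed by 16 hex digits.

In big-endian order the high byte comes first in memory.
The bytes are already most-significant first: 0xB61B392ED8D74B8E.

0xB61B392ED8D74B8E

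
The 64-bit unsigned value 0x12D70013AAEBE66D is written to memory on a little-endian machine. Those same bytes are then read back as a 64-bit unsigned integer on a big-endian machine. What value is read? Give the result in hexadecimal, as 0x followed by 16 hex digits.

0x6DE6EBAA1300D712

Stored little-endian, the bytes at ascending addresses are 6D E6 EB AA 13 00 D7 12.
Read back as big-endian, the last byte is least significant, giving 0x6DE6EBAA1300D712.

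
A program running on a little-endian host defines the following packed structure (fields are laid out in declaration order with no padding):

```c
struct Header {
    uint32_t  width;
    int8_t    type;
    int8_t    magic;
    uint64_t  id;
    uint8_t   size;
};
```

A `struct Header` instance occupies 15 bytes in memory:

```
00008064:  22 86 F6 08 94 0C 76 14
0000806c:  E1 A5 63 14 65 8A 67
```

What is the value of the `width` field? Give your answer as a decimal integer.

`width` is the first field, at byte offset 0, occupying 4 bytes.
Bytes at offsets 0..3: 22 86 F6 08.
Little-endian stores the least-significant byte at the lowest address.
Reassemble most-significant byte first: 08 F6 86 22 → 0x08F68622.
0x08F68622 = 150373922.

150373922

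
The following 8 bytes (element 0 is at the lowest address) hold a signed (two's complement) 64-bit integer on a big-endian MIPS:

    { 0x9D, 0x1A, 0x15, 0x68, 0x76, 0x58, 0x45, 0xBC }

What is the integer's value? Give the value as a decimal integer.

-7126359921954110020

Big-endian: lowest address holds the most-significant byte.
The bytes are already most-significant first: 0x9D1A1568765845BC.
Top bit is set, so as a signed 64-bit value this is 0x9D1A1568765845BC − 2^64 = -7126359921954110020.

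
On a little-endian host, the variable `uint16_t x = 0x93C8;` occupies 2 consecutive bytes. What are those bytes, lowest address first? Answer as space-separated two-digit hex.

C8 93

Split into bytes (most-significant first): 93 C8.
In little-endian order the low byte comes first in memory.
So at ascending addresses the bytes are C8 93.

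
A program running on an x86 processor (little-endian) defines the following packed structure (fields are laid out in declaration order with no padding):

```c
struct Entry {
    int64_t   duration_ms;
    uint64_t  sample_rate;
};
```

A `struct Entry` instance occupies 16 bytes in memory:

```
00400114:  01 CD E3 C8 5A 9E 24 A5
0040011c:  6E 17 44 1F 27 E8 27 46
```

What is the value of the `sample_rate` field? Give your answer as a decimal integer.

5055264361472595822

`sample_rate` follows `duration_ms` (8 bytes), so it starts at byte offset 8 and occupies 8 bytes.
Bytes at offsets 8..15: 6E 17 44 1F 27 E8 27 46.
Little-endian: lowest address holds the least-significant byte.
Reassemble most-significant byte first: 46 27 E8 27 1F 44 17 6E → 0x4627E8271F44176E.
0x4627E8271F44176E = 5055264361472595822.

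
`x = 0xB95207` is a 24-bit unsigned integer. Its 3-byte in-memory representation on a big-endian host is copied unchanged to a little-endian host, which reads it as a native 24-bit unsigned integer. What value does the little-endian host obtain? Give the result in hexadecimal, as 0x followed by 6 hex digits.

Stored big-endian, the bytes at ascending addresses are B9 52 07.
Read back as little-endian, the first byte is least significant, giving 0x0752B9.

0x0752B9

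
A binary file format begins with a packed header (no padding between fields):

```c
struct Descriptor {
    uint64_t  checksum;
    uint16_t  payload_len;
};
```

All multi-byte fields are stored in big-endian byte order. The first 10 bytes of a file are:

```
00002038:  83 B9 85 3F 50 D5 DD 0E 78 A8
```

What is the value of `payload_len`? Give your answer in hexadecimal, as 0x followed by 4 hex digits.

0x78A8

`payload_len` follows `checksum` (8 bytes), so it starts at byte offset 8 and occupies 2 bytes.
Bytes at offsets 8..9: 78 A8.
Big-endian stores the most-significant byte at the lowest address.
The bytes are already most-significant first: 0x78A8.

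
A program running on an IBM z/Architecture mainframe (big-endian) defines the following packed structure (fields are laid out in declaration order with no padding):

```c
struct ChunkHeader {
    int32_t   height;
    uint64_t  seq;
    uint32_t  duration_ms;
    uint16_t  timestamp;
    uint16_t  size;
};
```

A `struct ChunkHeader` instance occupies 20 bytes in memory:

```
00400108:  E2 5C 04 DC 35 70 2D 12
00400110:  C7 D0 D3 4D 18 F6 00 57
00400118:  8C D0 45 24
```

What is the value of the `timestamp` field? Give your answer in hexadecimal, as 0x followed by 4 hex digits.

0x8CD0

`timestamp` follows `height` (4 B), `seq` (8 B), `duration_ms` (4 B), so it starts at offset 4 + 8 + 4 = 16 and occupies 2 bytes.
Bytes at offsets 16..17: 8C D0.
Big-endian stores the most-significant byte at the lowest address.
The bytes are already most-significant first: 0x8CD0.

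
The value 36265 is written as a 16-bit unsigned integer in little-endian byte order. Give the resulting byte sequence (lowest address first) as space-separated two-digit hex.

36265 in hexadecimal, padded to 16 bits, is 0x8DA9.
Split into bytes (most-significant first): 8D A9.
Little-endian stores the least-significant byte at the lowest address.
So at ascending addresses the bytes are A9 8D.

A9 8D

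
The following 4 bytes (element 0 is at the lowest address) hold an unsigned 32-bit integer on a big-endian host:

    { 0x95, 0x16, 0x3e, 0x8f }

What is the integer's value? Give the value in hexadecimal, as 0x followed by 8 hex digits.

Big-endian stores the most-significant byte at the lowest address.
The bytes are already most-significant first: 0x95163E8F.

0x95163E8F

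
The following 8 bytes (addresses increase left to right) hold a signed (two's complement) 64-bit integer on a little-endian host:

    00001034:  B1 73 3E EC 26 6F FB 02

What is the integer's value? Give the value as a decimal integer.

214887620193186737

Little-endian: lowest address holds the least-significant byte.
Reassemble most-significant byte first: 02 FB 6F 26 EC 3E 73 B1 → 0x02FB6F26EC3E73B1.
0x02FB6F26EC3E73B1 = 214887620193186737.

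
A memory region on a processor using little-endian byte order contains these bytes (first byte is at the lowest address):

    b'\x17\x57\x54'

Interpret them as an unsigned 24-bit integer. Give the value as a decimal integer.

5527319

Little-endian: lowest address holds the least-significant byte.
Reassemble most-significant byte first: 54 57 17 → 0x545717.
0x545717 = 5527319.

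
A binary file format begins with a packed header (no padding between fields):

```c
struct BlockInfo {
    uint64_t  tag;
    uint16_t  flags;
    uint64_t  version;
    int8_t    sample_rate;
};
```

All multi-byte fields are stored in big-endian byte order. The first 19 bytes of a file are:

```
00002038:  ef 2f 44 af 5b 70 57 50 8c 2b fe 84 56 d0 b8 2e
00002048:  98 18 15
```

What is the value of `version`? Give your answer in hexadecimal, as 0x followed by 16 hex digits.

0xFE8456D0B82E9818

`version` follows `tag` (8 B), `flags` (2 B), so it starts at offset 8 + 2 = 10 and occupies 8 bytes.
Bytes at offsets 10..17: FE 84 56 D0 B8 2E 98 18.
Big-endian stores the most-significant byte at the lowest address.
The bytes are already most-significant first: 0xFE8456D0B82E9818.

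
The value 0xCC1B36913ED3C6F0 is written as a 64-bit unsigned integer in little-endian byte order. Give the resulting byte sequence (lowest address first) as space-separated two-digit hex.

Split into bytes (most-significant first): CC 1B 36 91 3E D3 C6 F0.
In little-endian order the low byte comes first in memory.
So at ascending addresses the bytes are F0 C6 D3 3E 91 36 1B CC.

F0 C6 D3 3E 91 36 1B CC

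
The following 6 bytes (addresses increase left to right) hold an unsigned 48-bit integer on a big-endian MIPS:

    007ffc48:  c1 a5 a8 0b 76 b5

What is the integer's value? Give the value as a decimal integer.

212917233088181

Big-endian stores the most-significant byte at the lowest address.
The bytes are already most-significant first: 0xC1A5A80B76B5.
0xC1A5A80B76B5 = 212917233088181.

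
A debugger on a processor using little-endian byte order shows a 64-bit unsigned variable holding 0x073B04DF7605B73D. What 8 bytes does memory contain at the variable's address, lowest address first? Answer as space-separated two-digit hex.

Split into bytes (most-significant first): 07 3B 04 DF 76 05 B7 3D.
In little-endian order the low byte comes first in memory.
So at ascending addresses the bytes are 3D B7 05 76 DF 04 3B 07.

3D B7 05 76 DF 04 3B 07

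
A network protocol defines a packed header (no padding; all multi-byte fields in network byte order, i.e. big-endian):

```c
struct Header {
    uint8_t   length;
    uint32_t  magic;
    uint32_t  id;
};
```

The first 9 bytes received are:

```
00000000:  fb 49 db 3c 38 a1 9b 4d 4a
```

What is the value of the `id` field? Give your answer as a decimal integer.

`id` follows `length` (1 B), `magic` (4 B), so it starts at offset 1 + 4 = 5 and occupies 4 bytes.
Bytes at offsets 5..8: A1 9B 4D 4A.
In big-endian order the high byte comes first in memory.
The bytes are already most-significant first: 0xA19B4D4A.
0xA19B4D4A = 2711309642.

2711309642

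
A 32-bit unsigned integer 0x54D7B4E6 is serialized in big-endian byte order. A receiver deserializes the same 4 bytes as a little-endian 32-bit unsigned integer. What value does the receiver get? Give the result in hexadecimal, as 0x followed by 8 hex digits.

Stored big-endian, the bytes at ascending addresses are 54 D7 B4 E6.
Read back as little-endian, the first byte is least significant, giving 0xE6B4D754.

0xE6B4D754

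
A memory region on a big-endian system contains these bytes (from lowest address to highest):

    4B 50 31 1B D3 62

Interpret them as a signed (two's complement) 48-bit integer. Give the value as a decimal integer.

In big-endian order the high byte comes first in memory.
The bytes are already most-significant first: 0x4B50311BD362.
0x4B50311BD362 = 82807793374050.

82807793374050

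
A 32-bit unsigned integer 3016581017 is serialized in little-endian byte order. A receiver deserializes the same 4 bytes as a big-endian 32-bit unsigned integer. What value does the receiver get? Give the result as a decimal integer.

2573192627

3016581017 in 32-bit hexadecimal is 0xB3CD5F99.
Stored little-endian, the bytes at ascending addresses are 99 5F CD B3.
Read back as big-endian, the last byte is least significant, giving 0x995FCDB3.
0x995FCDB3 = 2573192627.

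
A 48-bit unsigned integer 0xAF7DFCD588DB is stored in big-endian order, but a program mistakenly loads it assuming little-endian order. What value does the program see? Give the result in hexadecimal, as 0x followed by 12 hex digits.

Stored big-endian, the bytes at ascending addresses are AF 7D FC D5 88 DB.
Read back as little-endian, the first byte is least significant, giving 0xDB88D5FC7DAF.

0xDB88D5FC7DAF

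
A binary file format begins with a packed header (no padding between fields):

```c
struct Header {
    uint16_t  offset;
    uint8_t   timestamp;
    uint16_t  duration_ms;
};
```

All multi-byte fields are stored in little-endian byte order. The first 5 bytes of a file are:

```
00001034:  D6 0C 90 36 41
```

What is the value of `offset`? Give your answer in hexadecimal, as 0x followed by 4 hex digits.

`offset` is the first field, at byte offset 0, occupying 2 bytes.
Bytes at offsets 0..1: D6 0C.
Little-endian stores the least-significant byte at the lowest address.
Reassemble most-significant byte first: 0C D6 → 0x0CD6.

0x0CD6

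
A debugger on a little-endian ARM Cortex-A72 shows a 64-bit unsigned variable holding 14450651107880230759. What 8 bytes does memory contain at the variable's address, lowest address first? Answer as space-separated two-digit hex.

67 5F 4E AA 9E 06 8B C8

14450651107880230759 in hexadecimal, padded to 64 bits, is 0xC88B069EAA4E5F67.
Split into bytes (most-significant first): C8 8B 06 9E AA 4E 5F 67.
Little-endian stores the least-significant byte at the lowest address.
So at ascending addresses the bytes are 67 5F 4E AA 9E 06 8B C8.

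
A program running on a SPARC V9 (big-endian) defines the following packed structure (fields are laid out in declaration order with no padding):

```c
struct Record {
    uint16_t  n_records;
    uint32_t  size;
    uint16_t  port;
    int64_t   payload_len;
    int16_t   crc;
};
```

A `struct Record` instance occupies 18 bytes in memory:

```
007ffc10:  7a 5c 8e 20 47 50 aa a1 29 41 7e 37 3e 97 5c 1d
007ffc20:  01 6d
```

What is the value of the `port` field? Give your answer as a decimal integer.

`port` follows `n_records` (2 B), `size` (4 B), so it starts at offset 2 + 4 = 6 and occupies 2 bytes.
Bytes at offsets 6..7: AA A1.
In big-endian order the high byte comes first in memory.
The bytes are already most-significant first: 0xAAA1.
0xAAA1 = 43681.

43681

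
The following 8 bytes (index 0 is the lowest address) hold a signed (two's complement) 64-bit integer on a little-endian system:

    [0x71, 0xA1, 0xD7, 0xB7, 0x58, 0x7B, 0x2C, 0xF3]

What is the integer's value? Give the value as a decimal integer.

In little-endian order the low byte comes first in memory.
Reassemble most-significant byte first: F3 2C 7B 58 B7 D7 A1 71 → 0xF32C7B58B7D7A171.
Top bit is set, so as a signed 64-bit value this is 0xF32C7B58B7D7A171 − 2^64 = -924228202546093711.

-924228202546093711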